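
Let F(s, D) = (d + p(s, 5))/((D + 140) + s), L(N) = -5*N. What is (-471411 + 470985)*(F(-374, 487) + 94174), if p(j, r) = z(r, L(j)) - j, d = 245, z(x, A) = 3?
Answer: -10150150344/253 ≈ -4.0119e+7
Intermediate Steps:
p(j, r) = 3 - j
F(s, D) = (248 - s)/(140 + D + s) (F(s, D) = (245 + (3 - s))/((D + 140) + s) = (248 - s)/((140 + D) + s) = (248 - s)/(140 + D + s))
(-471411 + 470985)*(F(-374, 487) + 94174) = (-471411 + 470985)*((248 - 1*(-374))/(140 + 487 - 374) + 94174) = -426*((248 + 374)/253 + 94174) = -426*((1/253)*622 + 94174) = -426*(622/253 + 94174) = -426*23826644/253 = -10150150344/253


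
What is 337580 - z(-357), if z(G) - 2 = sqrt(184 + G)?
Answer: 337578 - I*sqrt(173) ≈ 3.3758e+5 - 13.153*I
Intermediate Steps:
z(G) = 2 + sqrt(184 + G)
337580 - z(-357) = 337580 - (2 + sqrt(184 - 357)) = 337580 - (2 + sqrt(-173)) = 337580 - (2 + I*sqrt(173)) = 337580 + (-2 - I*sqrt(173)) = 337578 - I*sqrt(173)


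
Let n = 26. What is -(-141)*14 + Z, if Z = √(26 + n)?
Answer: 1974 + 2*√13 ≈ 1981.2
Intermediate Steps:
Z = 2*√13 (Z = √(26 + 26) = √52 = 2*√13 ≈ 7.2111)
-(-141)*14 + Z = -(-141)*14 + 2*√13 = -47*(-42) + 2*√13 = 1974 + 2*√13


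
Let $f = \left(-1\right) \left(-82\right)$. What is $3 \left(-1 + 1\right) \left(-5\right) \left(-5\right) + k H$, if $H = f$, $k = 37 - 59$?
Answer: $-1804$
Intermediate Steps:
$k = -22$
$f = 82$
$H = 82$
$3 \left(-1 + 1\right) \left(-5\right) \left(-5\right) + k H = 3 \left(-1 + 1\right) \left(-5\right) \left(-5\right) - 1804 = 3 \cdot 0 \left(-5\right) \left(-5\right) - 1804 = 3 \cdot 0 \left(-5\right) - 1804 = 0 \left(-5\right) - 1804 = 0 - 1804 = -1804$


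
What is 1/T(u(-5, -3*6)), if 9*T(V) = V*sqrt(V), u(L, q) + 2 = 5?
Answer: sqrt(3) ≈ 1.7320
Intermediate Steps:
u(L, q) = 3 (u(L, q) = -2 + 5 = 3)
T(V) = V**(3/2)/9 (T(V) = (V*sqrt(V))/9 = V**(3/2)/9)
1/T(u(-5, -3*6)) = 1/(3**(3/2)/9) = 1/((3*sqrt(3))/9) = 1/(sqrt(3)/3) = sqrt(3)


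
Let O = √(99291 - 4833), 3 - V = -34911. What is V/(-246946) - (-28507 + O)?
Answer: 3519827354/123473 - √94458 ≈ 28200.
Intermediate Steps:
V = 34914 (V = 3 - 1*(-34911) = 3 + 34911 = 34914)
O = √94458 ≈ 307.34
V/(-246946) - (-28507 + O) = 34914/(-246946) - (-28507 + √94458) = 34914*(-1/246946) + (28507 - √94458) = -17457/123473 + (28507 - √94458) = 3519827354/123473 - √94458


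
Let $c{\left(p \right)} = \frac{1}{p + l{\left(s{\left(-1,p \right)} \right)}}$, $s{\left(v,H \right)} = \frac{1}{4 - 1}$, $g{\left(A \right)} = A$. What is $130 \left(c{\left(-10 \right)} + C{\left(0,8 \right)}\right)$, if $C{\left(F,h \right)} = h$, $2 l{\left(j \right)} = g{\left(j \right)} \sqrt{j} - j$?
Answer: $\frac{5732870}{5581} - \frac{390 \sqrt{3}}{5581} \approx 1027.1$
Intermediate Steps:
$s{\left(v,H \right)} = \frac{1}{3}$
$l{\left(j \right)} = \frac{j^{\frac{3}{2}}}{2} - \frac{j}{2}$ ($l{\left(j \right)} = \frac{j \sqrt{j} - j}{2} = \frac{j^{\frac{3}{2}} - j}{2} = \frac{j^{\frac{3}{2}}}{2} - \frac{j}{2}$)
$c{\left(p \right)} = \frac{1}{- \frac{1}{6} + p + \frac{\sqrt{3}}{18}}$ ($c{\left(p \right)} = \frac{1}{p + \left(\frac{1}{2 \cdot 3 \sqrt{3}} - \frac{1}{6}\right)} = \frac{1}{p - \left(\frac{1}{6} - \frac{\frac{1}{9} \sqrt{3}}{2}\right)} = \frac{1}{p - \left(\frac{1}{6} - \frac{\sqrt{3}}{18}\right)} = \frac{1}{- \frac{1}{6} + p + \frac{\sqrt{3}}{18}}$)
$130 \left(c{\left(-10 \right)} + C{\left(0,8 \right)}\right) = 130 \left(\frac{18}{-3 + \sqrt{3} + 18 \left(-10\right)} + 8\right) = 130 \left(\frac{18}{-3 + \sqrt{3} - 180} + 8\right) = 130 \left(\frac{18}{-183 + \sqrt{3}} + 8\right) = 130 \left(8 + \frac{18}{-183 + \sqrt{3}}\right) = 1040 + \frac{2340}{-183 + \sqrt{3}}$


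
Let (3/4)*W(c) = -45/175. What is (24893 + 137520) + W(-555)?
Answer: 5684443/35 ≈ 1.6241e+5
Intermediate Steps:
W(c) = -12/35 (W(c) = 4*(-45/175)/3 = 4*(-45*1/175)/3 = (4/3)*(-9/35) = -12/35)
(24893 + 137520) + W(-555) = (24893 + 137520) - 12/35 = 162413 - 12/35 = 5684443/35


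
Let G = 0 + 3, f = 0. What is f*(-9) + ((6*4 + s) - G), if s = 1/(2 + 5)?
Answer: 148/7 ≈ 21.143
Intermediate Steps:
s = 1/7 ≈ 0.14286
G = 3
f*(-9) + ((6*4 + s) - G) = 0*(-9) + ((6*4 + 1/7) - 1*3) = 0 + ((24 + 1/7) - 3) = 0 + (169/7 - 3) = 0 + 148/7 = 148/7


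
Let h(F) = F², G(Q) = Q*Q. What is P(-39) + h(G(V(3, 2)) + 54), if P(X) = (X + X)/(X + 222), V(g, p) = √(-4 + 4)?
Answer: 177850/61 ≈ 2915.6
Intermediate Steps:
V(g, p) = 0 (V(g, p) = √0 = 0)
P(X) = 2*X/(222 + X) (P(X) = (2*X)/(222 + X) = 2*X/(222 + X))
G(Q) = Q²
P(-39) + h(G(V(3, 2)) + 54) = 2*(-39)/(222 - 39) + (0² + 54)² = 2*(-39)/183 + (0 + 54)² = 2*(-39)*(1/183) + 54² = -26/61 + 2916 = 177850/61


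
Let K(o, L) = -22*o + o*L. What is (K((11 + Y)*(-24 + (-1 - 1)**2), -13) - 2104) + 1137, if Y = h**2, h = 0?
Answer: 6733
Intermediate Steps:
Y = 0 (Y = 0**2 = 0)
K(o, L) = -22*o + L*o
(K((11 + Y)*(-24 + (-1 - 1)**2), -13) - 2104) + 1137 = (((11 + 0)*(-24 + (-1 - 1)**2))*(-22 - 13) - 2104) + 1137 = ((11*(-24 + (-2)**2))*(-35) - 2104) + 1137 = ((11*(-24 + 4))*(-35) - 2104) + 1137 = ((11*(-20))*(-35) - 2104) + 1137 = (-220*(-35) - 2104) + 1137 = (7700 - 2104) + 1137 = 5596 + 1137 = 6733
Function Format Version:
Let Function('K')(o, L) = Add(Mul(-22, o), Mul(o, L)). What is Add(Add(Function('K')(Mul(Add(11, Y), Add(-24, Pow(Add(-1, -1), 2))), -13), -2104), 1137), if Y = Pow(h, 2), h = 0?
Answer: 6733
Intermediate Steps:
Y = 0 (Y = Pow(0, 2) = 0)
Function('K')(o, L) = Add(Mul(-22, o), Mul(L, o))
Add(Add(Function('K')(Mul(Add(11, Y), Add(-24, Pow(Add(-1, -1), 2))), -13), -2104), 1137) = Add(Add(Mul(Mul(Add(11, 0), Add(-24, Pow(Add(-1, -1), 2))), Add(-22, -13)), -2104), 1137) = Add(Add(Mul(Mul(11, Add(-24, Pow(-2, 2))), -35), -2104), 1137) = Add(Add(Mul(Mul(11, Add(-24, 4)), -35), -2104), 1137) = Add(Add(Mul(Mul(11, -20), -35), -2104), 1137) = Add(Add(Mul(-220, -35), -2104), 1137) = Add(Add(7700, -2104), 1137) = Add(5596, 1137) = 6733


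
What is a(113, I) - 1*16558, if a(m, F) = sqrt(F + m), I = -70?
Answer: -16558 + sqrt(43) ≈ -16551.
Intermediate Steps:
a(113, I) - 1*16558 = sqrt(-70 + 113) - 1*16558 = sqrt(43) - 16558 = -16558 + sqrt(43)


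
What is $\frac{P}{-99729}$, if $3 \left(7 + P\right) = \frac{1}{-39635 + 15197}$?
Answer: $\frac{513199}{7311531906} \approx 7.019 \cdot 10^{-5}$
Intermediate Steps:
$P = - \frac{513199}{73314}$ ($P = -7 + \frac{1}{3 \left(-39635 + 15197\right)} = -7 + \frac{1}{3 \left(-24438\right)} = -7 + \frac{1}{3} \left(- \frac{1}{24438}\right) = -7 - \frac{1}{73314} = - \frac{513199}{73314} \approx -7.0$)
$\frac{P}{-99729} = - \frac{513199}{73314 \left(-99729\right)} = \left(- \frac{513199}{73314}\right) \left(- \frac{1}{99729}\right) = \frac{513199}{7311531906}$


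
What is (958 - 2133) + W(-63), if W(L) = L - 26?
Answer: -1264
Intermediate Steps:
W(L) = -26 + L
(958 - 2133) + W(-63) = (958 - 2133) + (-26 - 63) = -1175 - 89 = -1264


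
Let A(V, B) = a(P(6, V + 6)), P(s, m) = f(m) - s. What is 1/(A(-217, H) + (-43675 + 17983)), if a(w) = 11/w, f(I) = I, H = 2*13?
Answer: -217/5575175 ≈ -3.8923e-5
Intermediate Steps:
H = 26
P(s, m) = m - s
A(V, B) = 11/V (A(V, B) = 11/((V + 6) - 1*6) = 11/((6 + V) - 6) = 11/V)
1/(A(-217, H) + (-43675 + 17983)) = 1/(11/(-217) + (-43675 + 17983)) = 1/(11*(-1/217) - 25692) = 1/(-11/217 - 25692) = 1/(-5575175/217) = -217/5575175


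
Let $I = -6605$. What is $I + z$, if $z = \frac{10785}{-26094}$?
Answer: $- \frac{57453885}{8698} \approx -6605.4$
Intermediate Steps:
$z = - \frac{3595}{8698}$ ($z = 10785 \left(- \frac{1}{26094}\right) = - \frac{3595}{8698} \approx -0.41331$)
$I + z = -6605 - \frac{3595}{8698} = - \frac{57453885}{8698}$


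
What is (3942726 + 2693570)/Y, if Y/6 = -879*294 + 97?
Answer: -3318148/774987 ≈ -4.2816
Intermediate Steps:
Y = -1549974 (Y = 6*(-879*294 + 97) = 6*(-258426 + 97) = 6*(-258329) = -1549974)
(3942726 + 2693570)/Y = (3942726 + 2693570)/(-1549974) = 6636296*(-1/1549974) = -3318148/774987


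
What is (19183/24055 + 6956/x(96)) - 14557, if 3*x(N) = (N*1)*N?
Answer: -268872947491/18474240 ≈ -14554.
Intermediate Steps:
x(N) = N**2/3 (x(N) = ((N*1)*N)/3 = (N*N)/3 = N**2/3)
(19183/24055 + 6956/x(96)) - 14557 = (19183/24055 + 6956/(((1/3)*96**2))) - 14557 = (19183*(1/24055) + 6956/(((1/3)*9216))) - 14557 = (19183/24055 + 6956/3072) - 14557 = (19183/24055 + 6956*(1/3072)) - 14557 = (19183/24055 + 1739/768) - 14557 = 56564189/18474240 - 14557 = -268872947491/18474240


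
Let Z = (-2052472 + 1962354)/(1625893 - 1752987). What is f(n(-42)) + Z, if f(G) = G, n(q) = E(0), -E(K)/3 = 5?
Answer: -908146/63547 ≈ -14.291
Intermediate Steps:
E(K) = -15 (E(K) = -3*5 = -15)
n(q) = -15
Z = 45059/63547 (Z = -90118/(-127094) = -90118*(-1/127094) = 45059/63547 ≈ 0.70907)
f(n(-42)) + Z = -15 + 45059/63547 = -908146/63547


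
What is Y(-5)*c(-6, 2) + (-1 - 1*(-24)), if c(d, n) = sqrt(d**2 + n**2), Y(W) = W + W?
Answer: 23 - 20*sqrt(10) ≈ -40.246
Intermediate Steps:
Y(W) = 2*W
Y(-5)*c(-6, 2) + (-1 - 1*(-24)) = (2*(-5))*sqrt((-6)**2 + 2**2) + (-1 - 1*(-24)) = -10*sqrt(36 + 4) + (-1 + 24) = -20*sqrt(10) + 23 = 23 - 20*sqrt(10)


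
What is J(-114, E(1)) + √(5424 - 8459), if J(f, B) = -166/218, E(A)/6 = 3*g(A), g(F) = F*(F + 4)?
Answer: -83/109 + I*√3035 ≈ -0.76147 + 55.091*I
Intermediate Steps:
g(F) = F*(4 + F)
E(A) = 18*A*(4 + A) (E(A) = 6*(3*(A*(4 + A))) = 6*(3*A*(4 + A)) = 18*A*(4 + A))
J(f, B) = -83/109 (J(f, B) = -166*1/218 = -83/109)
J(-114, E(1)) + √(5424 - 8459) = -83/109 + √(5424 - 8459) = -83/109 + √(-3035) = -83/109 + I*√3035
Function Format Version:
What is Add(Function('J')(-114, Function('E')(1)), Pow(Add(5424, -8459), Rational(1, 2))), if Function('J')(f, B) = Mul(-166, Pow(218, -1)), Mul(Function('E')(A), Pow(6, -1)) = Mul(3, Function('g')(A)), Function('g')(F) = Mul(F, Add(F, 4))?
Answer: Add(Rational(-83, 109), Mul(I, Pow(3035, Rational(1, 2)))) ≈ Add(-0.76147, Mul(55.091, I))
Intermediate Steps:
Function('g')(F) = Mul(F, Add(4, F))
Function('E')(A) = Mul(18, A, Add(4, A)) (Function('E')(A) = Mul(6, Mul(3, Mul(A, Add(4, A)))) = Mul(6, Mul(3, A, Add(4, A))) = Mul(18, A, Add(4, A)))
Function('J')(f, B) = Rational(-83, 109) (Function('J')(f, B) = Mul(-166, Rational(1, 218)) = Rational(-83, 109))
Add(Function('J')(-114, Function('E')(1)), Pow(Add(5424, -8459), Rational(1, 2))) = Add(Rational(-83, 109), Pow(Add(5424, -8459), Rational(1, 2))) = Add(Rational(-83, 109), Pow(-3035, Rational(1, 2))) = Add(Rational(-83, 109), Mul(I, Pow(3035, Rational(1, 2))))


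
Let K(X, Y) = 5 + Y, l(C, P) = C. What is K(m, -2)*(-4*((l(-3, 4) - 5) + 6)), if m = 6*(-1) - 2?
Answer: 24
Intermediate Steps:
m = -8 (m = -6 - 2 = -8)
K(m, -2)*(-4*((l(-3, 4) - 5) + 6)) = (5 - 2)*(-4*((-3 - 5) + 6)) = 3*(-4*(-8 + 6)) = 3*(-4*(-2)) = 3*8 = 24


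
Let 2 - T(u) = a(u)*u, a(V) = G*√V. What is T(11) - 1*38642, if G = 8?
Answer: -38640 - 88*√11 ≈ -38932.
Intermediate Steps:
a(V) = 8*√V
T(u) = 2 - 8*u^(3/2) (T(u) = 2 - 8*√u*u = 2 - 8*u^(3/2))
T(11) - 1*38642 = (2 - 88*√11) - 1*38642 = (2 - 88*√11) - 38642 = -38640 - 88*√11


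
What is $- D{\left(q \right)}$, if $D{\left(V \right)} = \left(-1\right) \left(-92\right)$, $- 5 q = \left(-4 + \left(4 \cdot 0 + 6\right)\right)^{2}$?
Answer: $-92$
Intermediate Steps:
$q = - \frac{4}{5}$ ($q = - \frac{\left(-4 + \left(4 \cdot 0 + 6\right)\right)^{2}}{5} = - \frac{\left(-4 + \left(0 + 6\right)\right)^{2}}{5} = - \frac{\left(-4 + 6\right)^{2}}{5} = - \frac{2^{2}}{5} = \left(- \frac{1}{5}\right) 4 = - \frac{4}{5} \approx -0.8$)
$D{\left(V \right)} = 92$
$- D{\left(q \right)} = \left(-1\right) 92 = -92$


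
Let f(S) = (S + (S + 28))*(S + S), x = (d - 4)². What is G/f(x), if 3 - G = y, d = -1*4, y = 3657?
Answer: -609/3328 ≈ -0.18299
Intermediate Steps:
d = -4
G = -3654 (G = 3 - 1*3657 = 3 - 3657 = -3654)
x = 64 (x = (-4 - 4)² = (-8)² = 64)
f(S) = 2*S*(28 + 2*S) (f(S) = (S + (28 + S))*(2*S) = (28 + 2*S)*(2*S) = 2*S*(28 + 2*S))
G/f(x) = -3654*1/(256*(14 + 64)) = -3654/(4*64*78) = -3654/19968 = -3654*1/19968 = -609/3328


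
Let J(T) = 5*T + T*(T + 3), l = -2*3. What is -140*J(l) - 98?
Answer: 1582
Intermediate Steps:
l = -6
J(T) = 5*T + T*(3 + T)
-140*J(l) - 98 = -(-840)*(8 - 6) - 98 = -(-840)*2 - 98 = -140*(-12) - 98 = 1680 - 98 = 1582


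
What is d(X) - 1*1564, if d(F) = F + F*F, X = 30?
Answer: -634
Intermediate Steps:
d(F) = F + F²
d(X) - 1*1564 = 30*(1 + 30) - 1*1564 = 30*31 - 1564 = 930 - 1564 = -634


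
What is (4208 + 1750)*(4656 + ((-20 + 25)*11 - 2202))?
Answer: 14948622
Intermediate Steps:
(4208 + 1750)*(4656 + ((-20 + 25)*11 - 2202)) = 5958*(4656 + (5*11 - 2202)) = 5958*(4656 + (55 - 2202)) = 5958*(4656 - 2147) = 5958*2509 = 14948622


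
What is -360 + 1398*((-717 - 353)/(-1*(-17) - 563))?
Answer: 216550/91 ≈ 2379.7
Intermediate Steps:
-360 + 1398*((-717 - 353)/(-1*(-17) - 563)) = -360 + 1398*(-1070/(17 - 563)) = -360 + 1398*(-1070/(-546)) = -360 + 1398*(-1070*(-1/546)) = -360 + 1398*(535/273) = -360 + 249310/91 = 216550/91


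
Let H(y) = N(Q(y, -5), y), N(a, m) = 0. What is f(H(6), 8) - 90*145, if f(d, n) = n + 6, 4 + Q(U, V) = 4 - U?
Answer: -13036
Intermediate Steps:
Q(U, V) = -U (Q(U, V) = -4 + (4 - U) = -U)
H(y) = 0
f(d, n) = 6 + n
f(H(6), 8) - 90*145 = (6 + 8) - 90*145 = 14 - 13050 = -13036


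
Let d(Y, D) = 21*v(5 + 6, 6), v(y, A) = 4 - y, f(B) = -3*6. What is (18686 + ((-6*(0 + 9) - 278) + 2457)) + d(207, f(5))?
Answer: 20664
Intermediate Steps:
f(B) = -18
d(Y, D) = -147 (d(Y, D) = 21*(4 - (5 + 6)) = 21*(4 - 1*11) = 21*(4 - 11) = 21*(-7) = -147)
(18686 + ((-6*(0 + 9) - 278) + 2457)) + d(207, f(5)) = (18686 + ((-6*(0 + 9) - 278) + 2457)) - 147 = (18686 + ((-6*9 - 278) + 2457)) - 147 = (18686 + ((-54 - 278) + 2457)) - 147 = (18686 + (-332 + 2457)) - 147 = (18686 + 2125) - 147 = 20811 - 147 = 20664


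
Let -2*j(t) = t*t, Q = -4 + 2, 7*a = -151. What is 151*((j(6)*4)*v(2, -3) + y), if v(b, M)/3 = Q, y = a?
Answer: 433823/7 ≈ 61975.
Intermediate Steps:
a = -151/7 (a = (⅐)*(-151) = -151/7 ≈ -21.571)
y = -151/7 ≈ -21.571
Q = -2
v(b, M) = -6 (v(b, M) = 3*(-2) = -6)
j(t) = -t²/2 (j(t) = -t*t/2 = -t²/2)
151*((j(6)*4)*v(2, -3) + y) = 151*((-½*6²*4)*(-6) - 151/7) = 151*((-½*36*4)*(-6) - 151/7) = 151*(-18*4*(-6) - 151/7) = 151*(-72*(-6) - 151/7) = 151*(432 - 151/7) = 151*(2873/7) = 433823/7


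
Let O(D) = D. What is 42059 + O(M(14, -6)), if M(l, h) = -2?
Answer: 42057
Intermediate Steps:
42059 + O(M(14, -6)) = 42059 - 2 = 42057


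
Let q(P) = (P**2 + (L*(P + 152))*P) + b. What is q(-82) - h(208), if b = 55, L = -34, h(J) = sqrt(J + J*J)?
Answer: 201939 - 4*sqrt(2717) ≈ 2.0173e+5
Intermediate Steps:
h(J) = sqrt(J + J**2)
q(P) = 55 + P**2 + P*(-5168 - 34*P) (q(P) = (P**2 + (-34*(P + 152))*P) + 55 = (P**2 + (-34*(152 + P))*P) + 55 = (P**2 + (-5168 - 34*P)*P) + 55 = (P**2 + P*(-5168 - 34*P)) + 55 = 55 + P**2 + P*(-5168 - 34*P))
q(-82) - h(208) = (55 - 5168*(-82) - 33*(-82)**2) - sqrt(208*(1 + 208)) = (55 + 423776 - 33*6724) - sqrt(208*209) = (55 + 423776 - 221892) - sqrt(43472) = 201939 - 4*sqrt(2717)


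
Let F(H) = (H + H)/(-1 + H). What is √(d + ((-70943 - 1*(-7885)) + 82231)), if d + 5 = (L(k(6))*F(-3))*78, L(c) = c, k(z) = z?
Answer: √19870 ≈ 140.96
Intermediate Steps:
F(H) = 2*H/(-1 + H) (F(H) = (2*H)/(-1 + H) = 2*H/(-1 + H))
d = 697 (d = -5 + (6*(2*(-3)/(-1 - 3)))*78 = -5 + (6*(2*(-3)/(-4)))*78 = -5 + (6*(2*(-3)*(-¼)))*78 = -5 + (6*(3/2))*78 = -5 + 9*78 = -5 + 702 = 697)
√(d + ((-70943 - 1*(-7885)) + 82231)) = √(697 + ((-70943 - 1*(-7885)) + 82231)) = √(697 + ((-70943 + 7885) + 82231)) = √(697 + (-63058 + 82231)) = √(697 + 19173) = √19870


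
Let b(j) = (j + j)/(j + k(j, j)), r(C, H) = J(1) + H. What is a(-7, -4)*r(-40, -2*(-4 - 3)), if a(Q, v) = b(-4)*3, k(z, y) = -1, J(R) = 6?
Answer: 96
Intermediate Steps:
r(C, H) = 6 + H
b(j) = 2*j/(-1 + j) (b(j) = (j + j)/(j - 1) = (2*j)/(-1 + j) = 2*j/(-1 + j))
a(Q, v) = 24/5 (a(Q, v) = (2*(-4)/(-1 - 4))*3 = (2*(-4)/(-5))*3 = (2*(-4)*(-⅕))*3 = (8/5)*3 = 24/5)
a(-7, -4)*r(-40, -2*(-4 - 3)) = 24*(6 - 2*(-4 - 3))/5 = 24*(6 - 2*(-7))/5 = 24*(6 + 14)/5 = (24/5)*20 = 96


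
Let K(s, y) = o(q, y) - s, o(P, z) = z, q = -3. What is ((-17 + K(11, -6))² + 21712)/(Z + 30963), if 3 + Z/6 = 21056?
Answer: 22868/157281 ≈ 0.14540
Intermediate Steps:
K(s, y) = y - s
Z = 126318 (Z = -18 + 6*21056 = -18 + 126336 = 126318)
((-17 + K(11, -6))² + 21712)/(Z + 30963) = ((-17 + (-6 - 1*11))² + 21712)/(126318 + 30963) = ((-17 + (-6 - 11))² + 21712)/157281 = ((-17 - 17)² + 21712)*(1/157281) = ((-34)² + 21712)*(1/157281) = (1156 + 21712)*(1/157281) = 22868*(1/157281) = 22868/157281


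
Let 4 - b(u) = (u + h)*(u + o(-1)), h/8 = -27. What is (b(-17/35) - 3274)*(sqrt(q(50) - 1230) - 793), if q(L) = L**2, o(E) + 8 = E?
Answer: 5171402002/1225 - 6521314*sqrt(1270)/1225 ≈ 4.0318e+6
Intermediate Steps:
h = -216 (h = 8*(-27) = -216)
o(E) = -8 + E
b(u) = 4 - (-216 + u)*(-9 + u) (b(u) = 4 - (u - 216)*(u + (-8 - 1)) = 4 - (-216 + u)*(u - 9) = 4 - (-216 + u)*(-9 + u))
(b(-17/35) - 3274)*(sqrt(q(50) - 1230) - 793) = ((-1940 - (-17/35)**2 + 225*(-17/35)) - 3274)*(sqrt(50**2 - 1230) - 793) = ((-1940 - (-17*1/35)**2 + 225*(-17*1/35)) - 3274)*(sqrt(2500 - 1230) - 793) = ((-1940 - (-17/35)**2 + 225*(-17/35)) - 3274)*(sqrt(1270) - 793) = ((-1940 - 1*289/1225 - 765/7) - 3274)*(-793 + sqrt(1270)) = ((-1940 - 289/1225 - 765/7) - 3274)*(-793 + sqrt(1270)) = (-2510664/1225 - 3274)*(-793 + sqrt(1270)) = -6521314*(-793 + sqrt(1270))/1225 = 5171402002/1225 - 6521314*sqrt(1270)/1225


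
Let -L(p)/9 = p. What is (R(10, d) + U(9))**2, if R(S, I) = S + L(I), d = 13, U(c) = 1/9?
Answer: 925444/81 ≈ 11425.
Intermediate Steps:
L(p) = -9*p
U(c) = 1/9
R(S, I) = S - 9*I
(R(10, d) + U(9))**2 = ((10 - 9*13) + 1/9)**2 = ((10 - 117) + 1/9)**2 = (-107 + 1/9)**2 = (-962/9)**2 = 925444/81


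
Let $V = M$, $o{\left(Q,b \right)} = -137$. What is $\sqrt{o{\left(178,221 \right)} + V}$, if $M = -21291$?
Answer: $2 i \sqrt{5357} \approx 146.38 i$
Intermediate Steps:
$V = -21291$
$\sqrt{o{\left(178,221 \right)} + V} = \sqrt{-137 - 21291} = \sqrt{-21428} = 2 i \sqrt{5357}$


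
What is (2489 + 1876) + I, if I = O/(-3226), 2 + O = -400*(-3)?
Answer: 7040146/1613 ≈ 4364.6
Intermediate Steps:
O = 1198 (O = -2 - 400*(-3) = -2 + 1200 = 1198)
I = -599/1613 (I = 1198/(-3226) = 1198*(-1/3226) = -599/1613 ≈ -0.37136)
(2489 + 1876) + I = (2489 + 1876) - 599/1613 = 4365 - 599/1613 = 7040146/1613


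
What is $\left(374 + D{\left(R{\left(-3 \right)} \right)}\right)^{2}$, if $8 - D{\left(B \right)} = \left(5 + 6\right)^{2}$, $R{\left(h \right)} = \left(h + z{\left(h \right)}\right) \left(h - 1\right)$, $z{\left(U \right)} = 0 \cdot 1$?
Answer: $68121$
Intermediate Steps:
$z{\left(U \right)} = 0$
$R{\left(h \right)} = h \left(-1 + h\right)$ ($R{\left(h \right)} = \left(h + 0\right) \left(h - 1\right) = h \left(-1 + h\right)$)
$D{\left(B \right)} = -113$ ($D{\left(B \right)} = 8 - \left(5 + 6\right)^{2} = 8 - 11^{2} = 8 - 121 = -113$)
$\left(374 + D{\left(R{\left(-3 \right)} \right)}\right)^{2} = \left(374 - 113\right)^{2} = 261^{2} = 68121$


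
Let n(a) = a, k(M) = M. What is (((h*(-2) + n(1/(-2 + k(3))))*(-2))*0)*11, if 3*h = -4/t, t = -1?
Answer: 0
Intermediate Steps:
h = 4/3 (h = (-4/(-1))/3 = (-4*(-1))/3 = (⅓)*4 = 4/3 ≈ 1.3333)
(((h*(-2) + n(1/(-2 + k(3))))*(-2))*0)*11 = ((((4/3)*(-2) + 1/(-2 + 3))*(-2))*0)*11 = (((-8/3 + 1/1)*(-2))*0)*11 = (((-8/3 + 1)*(-2))*0)*11 = (-5/3*(-2)*0)*11 = ((10/3)*0)*11 = 0*11 = 0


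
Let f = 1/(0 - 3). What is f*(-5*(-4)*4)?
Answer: -80/3 ≈ -26.667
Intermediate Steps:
f = -⅓ (f = 1/(-3) = -⅓ ≈ -0.33333)
f*(-5*(-4)*4) = -(-5*(-4))*4/3 = -20*4/3 = -⅓*80 = -80/3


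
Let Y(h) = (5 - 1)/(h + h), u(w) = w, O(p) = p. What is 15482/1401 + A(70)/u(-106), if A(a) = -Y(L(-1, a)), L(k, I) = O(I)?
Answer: 57439621/5197710 ≈ 11.051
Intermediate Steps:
L(k, I) = I
Y(h) = 2/h (Y(h) = 4/((2*h)) = 4*(1/(2*h)) = 2/h)
A(a) = -2/a
15482/1401 + A(70)/u(-106) = 15482/1401 - 2/70/(-106) = 15482*(1/1401) - 2*1/70*(-1/106) = 15482/1401 - 1/35*(-1/106) = 15482/1401 + 1/3710 = 57439621/5197710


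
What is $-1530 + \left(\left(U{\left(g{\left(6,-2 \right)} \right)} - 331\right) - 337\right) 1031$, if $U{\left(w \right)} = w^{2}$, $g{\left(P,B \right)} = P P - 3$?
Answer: $432521$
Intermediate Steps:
$g{\left(P,B \right)} = -3 + P^{2}$ ($g{\left(P,B \right)} = P^{2} - 3 = -3 + P^{2}$)
$-1530 + \left(\left(U{\left(g{\left(6,-2 \right)} \right)} - 331\right) - 337\right) 1031 = -1530 + \left(\left(\left(-3 + 6^{2}\right)^{2} - 331\right) - 337\right) 1031 = -1530 + \left(\left(\left(-3 + 36\right)^{2} - 331\right) - 337\right) 1031 = -1530 + \left(\left(33^{2} - 331\right) - 337\right) 1031 = -1530 + \left(\left(1089 - 331\right) - 337\right) 1031 = -1530 + \left(758 - 337\right) 1031 = -1530 + 421 \cdot 1031 = -1530 + 434051 = 432521$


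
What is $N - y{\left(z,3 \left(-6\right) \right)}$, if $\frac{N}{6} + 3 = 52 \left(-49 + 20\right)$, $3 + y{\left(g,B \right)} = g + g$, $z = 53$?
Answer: $-9169$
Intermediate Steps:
$y{\left(g,B \right)} = -3 + 2 g$ ($y{\left(g,B \right)} = -3 + \left(g + g\right) = -3 + 2 g$)
$N = -9066$ ($N = -18 + 6 \cdot 52 \left(-49 + 20\right) = -18 + 6 \cdot 52 \left(-29\right) = -18 + 6 \left(-1508\right) = -18 - 9048 = -9066$)
$N - y{\left(z,3 \left(-6\right) \right)} = -9066 - \left(-3 + 2 \cdot 53\right) = -9066 - \left(-3 + 106\right) = -9066 - 103 = -9169$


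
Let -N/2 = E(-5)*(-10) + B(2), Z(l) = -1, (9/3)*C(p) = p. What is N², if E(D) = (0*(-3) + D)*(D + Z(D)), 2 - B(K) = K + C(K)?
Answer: 3254416/9 ≈ 3.6160e+5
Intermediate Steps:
C(p) = p/3
B(K) = 2 - 4*K/3 (B(K) = 2 - (K + K/3) = 2 - 4*K/3)
E(D) = D*(-1 + D) (E(D) = (0*(-3) + D)*(D - 1) = (0 + D)*(-1 + D) = D*(-1 + D))
N = 1804/3 (N = -2*(-5*(-1 - 5)*(-10) + (2 - 4/3*2)) = -2*(-5*(-6)*(-10) + (2 - 8/3)) = -2*(30*(-10) - ⅔) = -2*(-300 - ⅔) = -2*(-902/3) = 1804/3 ≈ 601.33)
N² = (1804/3)² = 3254416/9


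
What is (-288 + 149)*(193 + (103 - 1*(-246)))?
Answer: -75338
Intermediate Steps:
(-288 + 149)*(193 + (103 - 1*(-246))) = -139*(193 + (103 + 246)) = -139*(193 + 349) = -139*542 = -75338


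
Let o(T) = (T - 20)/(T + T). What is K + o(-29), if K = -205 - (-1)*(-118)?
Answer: -18685/58 ≈ -322.16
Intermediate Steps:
o(T) = (-20 + T)/(2*T) (o(T) = (-20 + T)/((2*T)) = (-20 + T)*(1/(2*T)) = (-20 + T)/(2*T))
K = -323 (K = -205 - 1*118 = -205 - 118 = -323)
K + o(-29) = -323 + (½)*(-20 - 29)/(-29) = -323 + (½)*(-1/29)*(-49) = -323 + 49/58 = -18685/58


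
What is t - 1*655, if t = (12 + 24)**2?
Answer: 641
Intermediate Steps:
t = 1296 (t = 36**2 = 1296)
t - 1*655 = 1296 - 1*655 = 1296 - 655 = 641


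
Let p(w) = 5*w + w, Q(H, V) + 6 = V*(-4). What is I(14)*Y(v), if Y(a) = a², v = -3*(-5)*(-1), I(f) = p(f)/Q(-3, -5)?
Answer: 1350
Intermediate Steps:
Q(H, V) = -6 - 4*V (Q(H, V) = -6 + V*(-4) = -6 - 4*V)
p(w) = 6*w
I(f) = 3*f/7 (I(f) = (6*f)/(-6 - 4*(-5)) = (6*f)/(-6 + 20) = (6*f)/14 = (6*f)*(1/14) = 3*f/7)
v = -15 (v = 15*(-1) = -15)
I(14)*Y(v) = ((3/7)*14)*(-15)² = 6*225 = 1350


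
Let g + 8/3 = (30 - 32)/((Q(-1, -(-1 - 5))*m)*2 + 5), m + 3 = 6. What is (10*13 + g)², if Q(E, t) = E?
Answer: 150544/9 ≈ 16727.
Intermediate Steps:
m = 3 (m = -3 + 6 = 3)
g = -⅔ (g = -8/3 + (30 - 32)/(-1*3*2 + 5) = -8/3 - 2/(-3*2 + 5) = -8/3 - 2/(-6 + 5) = -8/3 - 2/(-1) = -8/3 - 2*(-1) = -8/3 + 2 = -⅔ ≈ -0.66667)
(10*13 + g)² = (10*13 - ⅔)² = (130 - ⅔)² = (388/3)² = 150544/9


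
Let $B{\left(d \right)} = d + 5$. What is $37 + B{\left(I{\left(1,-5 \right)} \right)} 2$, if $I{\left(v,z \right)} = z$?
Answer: $37$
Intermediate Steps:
$B{\left(d \right)} = 5 + d$
$37 + B{\left(I{\left(1,-5 \right)} \right)} 2 = 37 + \left(5 - 5\right) 2 = 37 + 0 \cdot 2 = 37 + 0 = 37$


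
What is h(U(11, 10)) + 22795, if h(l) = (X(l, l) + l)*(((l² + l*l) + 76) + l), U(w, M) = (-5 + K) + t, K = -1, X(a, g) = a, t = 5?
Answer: 22641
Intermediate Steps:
U(w, M) = -1 (U(w, M) = (-5 - 1) + 5 = -6 + 5 = -1)
h(l) = 2*l*(76 + l + 2*l²) (h(l) = (l + l)*(((l² + l*l) + 76) + l) = (2*l)*(((l² + l²) + 76) + l) = (2*l)*((2*l² + 76) + l) = (2*l)*((76 + 2*l²) + l) = (2*l)*(76 + l + 2*l²) = 2*l*(76 + l + 2*l²))
h(U(11, 10)) + 22795 = 2*(-1)*(76 - 1 + 2*(-1)²) + 22795 = 2*(-1)*(76 - 1 + 2*1) + 22795 = 2*(-1)*(76 - 1 + 2) + 22795 = 2*(-1)*77 + 22795 = -154 + 22795 = 22641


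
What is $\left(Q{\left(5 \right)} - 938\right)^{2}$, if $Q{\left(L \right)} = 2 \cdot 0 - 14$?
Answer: $906304$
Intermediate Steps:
$Q{\left(L \right)} = -14$ ($Q{\left(L \right)} = 0 - 14 = -14$)
$\left(Q{\left(5 \right)} - 938\right)^{2} = \left(-14 - 938\right)^{2} = \left(-952\right)^{2} = 906304$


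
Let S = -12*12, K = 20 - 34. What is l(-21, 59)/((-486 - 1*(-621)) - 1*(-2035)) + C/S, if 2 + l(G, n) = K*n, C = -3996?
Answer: 118779/4340 ≈ 27.368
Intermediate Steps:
K = -14
l(G, n) = -2 - 14*n
S = -144
l(-21, 59)/((-486 - 1*(-621)) - 1*(-2035)) + C/S = (-2 - 14*59)/((-486 - 1*(-621)) - 1*(-2035)) - 3996/(-144) = (-2 - 826)/((-486 + 621) + 2035) - 3996*(-1/144) = -828/(135 + 2035) + 111/4 = -828/2170 + 111/4 = -828*1/2170 + 111/4 = -414/1085 + 111/4 = 118779/4340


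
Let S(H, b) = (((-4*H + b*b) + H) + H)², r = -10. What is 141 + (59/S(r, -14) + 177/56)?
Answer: 47082149/326592 ≈ 144.16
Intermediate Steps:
S(H, b) = (b² - 2*H)² (S(H, b) = (((-4*H + b²) + H) + H)² = (((b² - 4*H) + H) + H)² = ((b² - 3*H) + H)² = (b² - 2*H)²)
141 + (59/S(r, -14) + 177/56) = 141 + (59/((-1*(-14)² + 2*(-10))²) + 177/56) = 141 + (59/((-1*196 - 20)²) + 177*(1/56)) = 141 + (59/((-196 - 20)²) + 177/56) = 141 + (59/((-216)²) + 177/56) = 141 + (59/46656 + 177/56) = 141 + 1032677/326592 = 47082149/326592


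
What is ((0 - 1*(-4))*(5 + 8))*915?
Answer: 47580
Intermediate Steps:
((0 - 1*(-4))*(5 + 8))*915 = ((0 + 4)*13)*915 = (4*13)*915 = 52*915 = 47580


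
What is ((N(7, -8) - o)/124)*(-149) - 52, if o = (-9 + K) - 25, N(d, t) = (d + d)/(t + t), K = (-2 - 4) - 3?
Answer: -101797/992 ≈ -102.62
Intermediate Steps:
K = -9 (K = -6 - 3 = -9)
N(d, t) = d/t (N(d, t) = (2*d)/((2*t)) = (2*d)*(1/(2*t)) = d/t)
o = -43 (o = (-9 - 9) - 25 = -18 - 25 = -43)
((N(7, -8) - o)/124)*(-149) - 52 = ((7/(-8) - 1*(-43))/124)*(-149) - 52 = ((7*(-1/8) + 43)*(1/124))*(-149) - 52 = ((-7/8 + 43)*(1/124))*(-149) - 52 = ((337/8)*(1/124))*(-149) - 52 = (337/992)*(-149) - 52 = -50213/992 - 52 = -101797/992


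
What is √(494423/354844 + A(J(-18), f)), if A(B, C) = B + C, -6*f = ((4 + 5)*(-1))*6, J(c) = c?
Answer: I*√239446336003/177422 ≈ 2.758*I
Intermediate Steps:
f = 9 (f = -(4 + 5)*(-1)*6/6 = -9*(-1)*6/6 = -(-3)*6/2 = -⅙*(-54) = 9)
√(494423/354844 + A(J(-18), f)) = √(494423/354844 + (-18 + 9)) = √(494423*(1/354844) - 9) = √(494423/354844 - 9) = √(-2699173/354844) = I*√239446336003/177422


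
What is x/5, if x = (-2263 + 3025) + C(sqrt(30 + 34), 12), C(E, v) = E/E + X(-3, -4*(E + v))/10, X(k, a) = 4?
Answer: 3817/25 ≈ 152.68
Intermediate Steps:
C(E, v) = 7/5 (C(E, v) = E/E + 4/10 = 1 + 4*(1/10) = 1 + 2/5 = 7/5)
x = 3817/5 (x = (-2263 + 3025) + 7/5 = 762 + 7/5 = 3817/5 ≈ 763.40)
x/5 = (3817/5)/5 = (3817/5)*(1/5) = 3817/25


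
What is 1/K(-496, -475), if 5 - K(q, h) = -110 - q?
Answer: -1/381 ≈ -0.0026247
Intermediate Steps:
K(q, h) = 115 + q (K(q, h) = 5 - (-110 - q) = 5 + (110 + q) = 115 + q)
1/K(-496, -475) = 1/(115 - 496) = 1/(-381) = -1/381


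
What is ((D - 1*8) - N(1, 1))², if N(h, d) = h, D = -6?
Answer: 225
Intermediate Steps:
((D - 1*8) - N(1, 1))² = ((-6 - 1*8) - 1*1)² = ((-6 - 8) - 1)² = (-14 - 1)² = (-15)² = 225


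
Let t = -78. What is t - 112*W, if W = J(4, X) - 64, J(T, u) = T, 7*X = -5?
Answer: 6642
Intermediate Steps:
X = -5/7 (X = (⅐)*(-5) = -5/7 ≈ -0.71429)
W = -60 (W = 4 - 64 = -60)
t - 112*W = -78 - 112*(-60) = -78 + 6720 = 6642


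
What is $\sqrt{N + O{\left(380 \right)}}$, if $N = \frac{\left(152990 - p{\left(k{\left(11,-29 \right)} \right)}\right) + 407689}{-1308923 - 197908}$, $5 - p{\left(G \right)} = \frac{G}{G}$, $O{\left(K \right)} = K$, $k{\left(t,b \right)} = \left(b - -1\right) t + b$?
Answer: $\frac{\sqrt{861960229302255}}{1506831} \approx 19.484$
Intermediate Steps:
$k{\left(t,b \right)} = b + t \left(1 + b\right)$ ($k{\left(t,b \right)} = \left(b + 1\right) t + b = \left(1 + b\right) t + b = t \left(1 + b\right) + b = b + t \left(1 + b\right)$)
$p{\left(G \right)} = 4$ ($p{\left(G \right)} = 5 - \frac{G}{G} = 5 - 1 = 4$)
$N = - \frac{560675}{1506831}$ ($N = \frac{\left(152990 - 4\right) + 407689}{-1308923 - 197908} = \frac{\left(152990 - 4\right) + 407689}{-1506831} = \left(152986 + 407689\right) \left(- \frac{1}{1506831}\right) = 560675 \left(- \frac{1}{1506831}\right) = - \frac{560675}{1506831} \approx -0.37209$)
$\sqrt{N + O{\left(380 \right)}} = \sqrt{- \frac{560675}{1506831} + 380} = \sqrt{\frac{572035105}{1506831}} = \frac{\sqrt{861960229302255}}{1506831}$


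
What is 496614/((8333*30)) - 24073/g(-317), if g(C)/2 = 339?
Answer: -946884163/28248870 ≈ -33.519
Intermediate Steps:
g(C) = 678 (g(C) = 2*339 = 678)
496614/((8333*30)) - 24073/g(-317) = 496614/((8333*30)) - 24073/678 = 496614/249990 - 24073*1/678 = 496614*(1/249990) - 24073/678 = 82769/41665 - 24073/678 = -946884163/28248870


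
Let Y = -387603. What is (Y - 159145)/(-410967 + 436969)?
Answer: -273374/13001 ≈ -21.027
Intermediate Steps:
(Y - 159145)/(-410967 + 436969) = (-387603 - 159145)/(-410967 + 436969) = -546748/26002 = -546748*1/26002 = -273374/13001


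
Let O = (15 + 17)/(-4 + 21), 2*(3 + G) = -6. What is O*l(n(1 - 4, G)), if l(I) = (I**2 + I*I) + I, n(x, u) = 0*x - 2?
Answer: 192/17 ≈ 11.294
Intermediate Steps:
G = -6 (G = -3 + (1/2)*(-6) = -3 - 3 = -6)
n(x, u) = -2 (n(x, u) = 0 - 2 = -2)
l(I) = I + 2*I**2 (l(I) = (I**2 + I**2) + I = 2*I**2 + I = I + 2*I**2)
O = 32/17 ≈ 1.8824
O*l(n(1 - 4, G)) = 32*(-2*(1 + 2*(-2)))/17 = 32*(-2*(1 - 4))/17 = 32*(-2*(-3))/17 = (32/17)*6 = 192/17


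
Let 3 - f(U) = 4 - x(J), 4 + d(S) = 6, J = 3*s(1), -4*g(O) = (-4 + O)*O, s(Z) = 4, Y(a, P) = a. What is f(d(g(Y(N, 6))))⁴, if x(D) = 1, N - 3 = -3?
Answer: 0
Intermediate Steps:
N = 0 (N = 3 - 3 = 0)
g(O) = -O*(-4 + O)/4 (g(O) = -(-4 + O)*O/4 = -O*(-4 + O)/4)
J = 12 (J = 3*4 = 12)
d(S) = 2 (d(S) = -4 + 6 = 2)
f(U) = 0 (f(U) = 3 - (4 - 1*1) = 3 - (4 - 1) = 3 - 1*3 = 3 - 3 = 0)
f(d(g(Y(N, 6))))⁴ = 0⁴ = 0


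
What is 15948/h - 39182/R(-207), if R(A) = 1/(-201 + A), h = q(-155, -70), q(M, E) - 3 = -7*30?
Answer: 367682116/23 ≈ 1.5986e+7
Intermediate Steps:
q(M, E) = -207 (q(M, E) = 3 - 7*30 = 3 - 210 = -207)
h = -207
15948/h - 39182/R(-207) = 15948/(-207) - 39182/(1/(-201 - 207)) = 15948*(-1/207) - 39182/(1/(-408)) = -1772/23 - 39182/(-1/408) = -1772/23 - 39182*(-408) = -1772/23 + 15986256 = 367682116/23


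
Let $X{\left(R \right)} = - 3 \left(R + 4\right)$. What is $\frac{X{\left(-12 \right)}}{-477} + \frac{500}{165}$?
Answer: $\frac{5212}{1749} \approx 2.98$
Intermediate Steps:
$X{\left(R \right)} = -12 - 3 R$ ($X{\left(R \right)} = - 3 \left(4 + R\right) = -12 - 3 R$)
$\frac{X{\left(-12 \right)}}{-477} + \frac{500}{165} = \frac{-12 - -36}{-477} + \frac{500}{165} = \left(-12 + 36\right) \left(- \frac{1}{477}\right) + 500 \cdot \frac{1}{165} = 24 \left(- \frac{1}{477}\right) + \frac{100}{33} = - \frac{8}{159} + \frac{100}{33} = \frac{5212}{1749}$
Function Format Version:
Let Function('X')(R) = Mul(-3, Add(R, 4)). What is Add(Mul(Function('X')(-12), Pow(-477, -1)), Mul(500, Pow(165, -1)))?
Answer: Rational(5212, 1749) ≈ 2.9800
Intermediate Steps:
Function('X')(R) = Add(-12, Mul(-3, R)) (Function('X')(R) = Mul(-3, Add(4, R)) = Add(-12, Mul(-3, R)))
Add(Mul(Function('X')(-12), Pow(-477, -1)), Mul(500, Pow(165, -1))) = Add(Mul(Add(-12, Mul(-3, -12)), Pow(-477, -1)), Mul(500, Pow(165, -1))) = Add(Mul(Add(-12, 36), Rational(-1, 477)), Mul(500, Rational(1, 165))) = Add(Mul(24, Rational(-1, 477)), Rational(100, 33)) = Add(Rational(-8, 159), Rational(100, 33)) = Rational(5212, 1749)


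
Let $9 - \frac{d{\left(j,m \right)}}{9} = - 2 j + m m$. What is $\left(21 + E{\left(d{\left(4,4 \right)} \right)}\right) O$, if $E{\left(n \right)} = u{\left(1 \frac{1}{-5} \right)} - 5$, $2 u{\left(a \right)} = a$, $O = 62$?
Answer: $\frac{4929}{5} \approx 985.8$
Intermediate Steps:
$d{\left(j,m \right)} = 81 - 9 m^{2} + 18 j$ ($d{\left(j,m \right)} = 81 - 9 \left(- 2 j + m m\right) = 81 - 9 \left(- 2 j + m^{2}\right) = 81 - 9 \left(m^{2} - 2 j\right) = 81 + \left(- 9 m^{2} + 18 j\right) = 81 - 9 m^{2} + 18 j$)
$u{\left(a \right)} = \frac{a}{2}$
$E{\left(n \right)} = - \frac{51}{10}$ ($E{\left(n \right)} = \frac{1 \frac{1}{-5}}{2} - 5 = \frac{1 \left(- \frac{1}{5}\right)}{2} - 5 = \frac{1}{2} \left(- \frac{1}{5}\right) - 5 = - \frac{1}{10} - 5 = - \frac{51}{10}$)
$\left(21 + E{\left(d{\left(4,4 \right)} \right)}\right) O = \left(21 - \frac{51}{10}\right) 62 = \frac{159}{10} \cdot 62 = \frac{4929}{5}$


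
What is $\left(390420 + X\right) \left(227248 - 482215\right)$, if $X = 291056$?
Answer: $-173753891292$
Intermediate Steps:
$\left(390420 + X\right) \left(227248 - 482215\right) = \left(390420 + 291056\right) \left(227248 - 482215\right) = 681476 \left(-254967\right) = -173753891292$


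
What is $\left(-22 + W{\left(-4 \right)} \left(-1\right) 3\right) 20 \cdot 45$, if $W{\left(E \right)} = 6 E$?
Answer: $45000$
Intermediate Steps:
$\left(-22 + W{\left(-4 \right)} \left(-1\right) 3\right) 20 \cdot 45 = \left(-22 + 6 \left(-4\right) \left(-1\right) 3\right) 20 \cdot 45 = \left(-22 + \left(-24\right) \left(-1\right) 3\right) 20 \cdot 45 = \left(-22 + 24 \cdot 3\right) 20 \cdot 45 = \left(-22 + 72\right) 20 \cdot 45 = 50 \cdot 20 \cdot 45 = 1000 \cdot 45 = 45000$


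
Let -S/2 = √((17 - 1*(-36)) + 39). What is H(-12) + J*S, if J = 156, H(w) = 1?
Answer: 1 - 624*√23 ≈ -2991.6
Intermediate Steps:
S = -4*√23 (S = -2*√((17 - 1*(-36)) + 39) = -2*√((17 + 36) + 39) = -2*√(53 + 39) = -4*√23 ≈ -19.183)
H(-12) + J*S = 1 + 156*(-4*√23) = 1 - 624*√23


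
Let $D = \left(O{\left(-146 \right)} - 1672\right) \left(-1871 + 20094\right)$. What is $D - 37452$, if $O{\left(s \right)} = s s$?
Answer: $357935160$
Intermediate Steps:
$O{\left(s \right)} = s^{2}$
$D = 357972612$ ($D = \left(\left(-146\right)^{2} - 1672\right) \left(-1871 + 20094\right) = \left(21316 - 1672\right) 18223 = 19644 \cdot 18223 = 357972612$)
$D - 37452 = 357972612 - 37452 = 357935160$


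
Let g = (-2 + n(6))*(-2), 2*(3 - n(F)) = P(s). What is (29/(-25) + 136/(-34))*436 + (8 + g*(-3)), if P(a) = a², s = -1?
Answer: -55969/25 ≈ -2238.8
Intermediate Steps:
n(F) = 5/2 (n(F) = 3 - ½*(-1)² = 3 - ½*1 = 3 - ½ = 5/2)
g = -1 (g = (-2 + 5/2)*(-2) = (½)*(-2) = -1)
(29/(-25) + 136/(-34))*436 + (8 + g*(-3)) = (29/(-25) + 136/(-34))*436 + (8 - 1*(-3)) = (29*(-1/25) + 136*(-1/34))*436 + (8 + 3) = (-29/25 - 4)*436 + 11 = -129/25*436 + 11 = -56244/25 + 11 = -55969/25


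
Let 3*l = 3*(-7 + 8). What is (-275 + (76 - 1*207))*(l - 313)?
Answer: 126672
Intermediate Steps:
l = 1 (l = (3*(-7 + 8))/3 = (3*1)/3 = (⅓)*3 = 1)
(-275 + (76 - 1*207))*(l - 313) = (-275 + (76 - 1*207))*(1 - 313) = (-275 + (76 - 207))*(-312) = (-275 - 131)*(-312) = -406*(-312) = 126672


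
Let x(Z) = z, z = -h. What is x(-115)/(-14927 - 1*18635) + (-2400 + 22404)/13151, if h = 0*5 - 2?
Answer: 335673973/220686931 ≈ 1.5210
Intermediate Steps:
h = -2 (h = 0 - 2 = -2)
z = 2 (z = -1*(-2) = 2)
x(Z) = 2
x(-115)/(-14927 - 1*18635) + (-2400 + 22404)/13151 = 2/(-14927 - 1*18635) + (-2400 + 22404)/13151 = 2/(-14927 - 18635) + 20004*(1/13151) = 2/(-33562) + 20004/13151 = 2*(-1/33562) + 20004/13151 = -1/16781 + 20004/13151 = 335673973/220686931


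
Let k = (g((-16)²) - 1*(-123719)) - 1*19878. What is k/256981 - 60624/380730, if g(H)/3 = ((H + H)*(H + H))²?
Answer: 13081787181543271/16306729355 ≈ 8.0223e+5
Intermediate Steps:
g(H) = 48*H⁴ (g(H) = 3*((H + H)*(H + H))² = 3*((2*H)*(2*H))² = 3*(4*H²)² = 3*(16*H⁴) = 48*H⁴)
k = 206158534049 (k = (48*((-16)²)⁴ - 1*(-123719)) - 1*19878 = (48*256⁴ + 123719) - 19878 = (48*4294967296 + 123719) - 19878 = (206158430208 + 123719) - 19878 = 206158553927 - 19878 = 206158534049)
k/256981 - 60624/380730 = 206158534049/256981 - 60624/380730 = 206158534049*(1/256981) - 60624*1/380730 = 206158534049/256981 - 10104/63455 = 13081787181543271/16306729355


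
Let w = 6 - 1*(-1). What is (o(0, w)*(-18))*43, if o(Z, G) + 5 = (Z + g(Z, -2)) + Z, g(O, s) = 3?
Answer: 1548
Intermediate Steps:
w = 7 (w = 6 + 1 = 7)
o(Z, G) = -2 + 2*Z (o(Z, G) = -5 + ((Z + 3) + Z) = -5 + ((3 + Z) + Z) = -5 + (3 + 2*Z) = -2 + 2*Z)
(o(0, w)*(-18))*43 = ((-2 + 2*0)*(-18))*43 = ((-2 + 0)*(-18))*43 = -2*(-18)*43 = 36*43 = 1548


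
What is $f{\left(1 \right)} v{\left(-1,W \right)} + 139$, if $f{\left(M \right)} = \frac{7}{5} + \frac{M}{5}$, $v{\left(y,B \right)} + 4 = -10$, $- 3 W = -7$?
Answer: $\frac{583}{5} \approx 116.6$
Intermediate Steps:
$W = \frac{7}{3}$ ($W = \left(- \frac{1}{3}\right) \left(-7\right) = \frac{7}{3} \approx 2.3333$)
$v{\left(y,B \right)} = -14$ ($v{\left(y,B \right)} = -4 - 10 = -14$)
$f{\left(M \right)} = \frac{7}{5} + \frac{M}{5}$ ($f{\left(M \right)} = 7 \cdot \frac{1}{5} + M \frac{1}{5} = \frac{7}{5} + \frac{M}{5}$)
$f{\left(1 \right)} v{\left(-1,W \right)} + 139 = \left(\frac{7}{5} + \frac{1}{5} \cdot 1\right) \left(-14\right) + 139 = \left(\frac{7}{5} + \frac{1}{5}\right) \left(-14\right) + 139 = \frac{8}{5} \left(-14\right) + 139 = - \frac{112}{5} + 139 = \frac{583}{5}$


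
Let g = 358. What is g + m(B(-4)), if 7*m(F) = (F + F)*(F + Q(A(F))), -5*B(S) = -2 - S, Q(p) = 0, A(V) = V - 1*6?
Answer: 62658/175 ≈ 358.05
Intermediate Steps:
A(V) = -6 + V (A(V) = V - 6 = -6 + V)
B(S) = ⅖ + S/5 (B(S) = -(-2 - S)/5 = ⅖ + S/5)
m(F) = 2*F²/7 (m(F) = ((F + F)*(F + 0))/7 = ((2*F)*F)/7 = (2*F²)/7 = 2*F²/7)
g + m(B(-4)) = 358 + 2*(⅖ + (⅕)*(-4))²/7 = 358 + 2*(⅖ - ⅘)²/7 = 358 + 2*(-⅖)²/7 = 358 + (2/7)*(4/25) = 358 + 8/175 = 62658/175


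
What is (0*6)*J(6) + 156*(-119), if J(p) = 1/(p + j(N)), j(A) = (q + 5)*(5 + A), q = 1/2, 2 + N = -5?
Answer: -18564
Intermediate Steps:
N = -7 (N = -2 - 5 = -7)
q = ½ ≈ 0.50000
j(A) = 55/2 + 11*A/2 (j(A) = (½ + 5)*(5 + A) = 11*(5 + A)/2 = 55/2 + 11*A/2)
J(p) = 1/(-11 + p) (J(p) = 1/(p + (55/2 + (11/2)*(-7))) = 1/(p + (55/2 - 77/2)) = 1/(p - 11) = 1/(-11 + p))
(0*6)*J(6) + 156*(-119) = (0*6)/(-11 + 6) + 156*(-119) = 0/(-5) - 18564 = 0*(-⅕) - 18564 = 0 - 18564 = -18564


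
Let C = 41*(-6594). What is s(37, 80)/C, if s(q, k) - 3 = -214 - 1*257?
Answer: 78/45059 ≈ 0.0017311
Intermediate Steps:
s(q, k) = -468 (s(q, k) = 3 + (-214 - 1*257) = 3 + (-214 - 257) = 3 - 471 = -468)
C = -270354
s(37, 80)/C = -468/(-270354) = -468*(-1/270354) = 78/45059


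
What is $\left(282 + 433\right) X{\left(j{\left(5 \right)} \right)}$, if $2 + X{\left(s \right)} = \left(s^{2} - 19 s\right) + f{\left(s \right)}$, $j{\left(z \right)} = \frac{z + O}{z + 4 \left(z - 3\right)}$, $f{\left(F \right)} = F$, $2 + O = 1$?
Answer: $- \frac{69190}{13} \approx -5322.3$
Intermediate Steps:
$O = -1$ ($O = -2 + 1 = -1$)
$j{\left(z \right)} = \frac{-1 + z}{-12 + 5 z}$ ($j{\left(z \right)} = \frac{z - 1}{z + 4 \left(z - 3\right)} = \frac{-1 + z}{z + 4 \left(-3 + z\right)} = \frac{-1 + z}{z + \left(-12 + 4 z\right)} = \frac{-1 + z}{-12 + 5 z}$)
$X{\left(s \right)} = -2 + s^{2} - 18 s$ ($X{\left(s \right)} = -2 + \left(\left(s^{2} - 19 s\right) + s\right) = -2 + \left(s^{2} - 18 s\right) = -2 + s^{2} - 18 s$)
$\left(282 + 433\right) X{\left(j{\left(5 \right)} \right)} = \left(282 + 433\right) \left(-2 + \left(\frac{-1 + 5}{-12 + 5 \cdot 5}\right)^{2} - 18 \frac{-1 + 5}{-12 + 5 \cdot 5}\right) = 715 \left(-2 + \left(\frac{1}{-12 + 25} \cdot 4\right)^{2} - 18 \frac{1}{-12 + 25} \cdot 4\right) = 715 \left(-2 + \left(\frac{1}{13} \cdot 4\right)^{2} - 18 \cdot \frac{1}{13} \cdot 4\right) = 715 \left(-2 + \left(\frac{4}{13}\right)^{2} - \frac{72}{13}\right) = 715 \left(-2 + \frac{16}{169} - \frac{72}{13}\right) = 715 \left(- \frac{1258}{169}\right) = - \frac{69190}{13}$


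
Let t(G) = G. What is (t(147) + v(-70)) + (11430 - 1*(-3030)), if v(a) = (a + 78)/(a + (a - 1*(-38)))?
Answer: 744953/51 ≈ 14607.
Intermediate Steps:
v(a) = (78 + a)/(38 + 2*a) (v(a) = (78 + a)/(a + (a + 38)) = (78 + a)/(a + (38 + a)) = (78 + a)/(38 + 2*a))
(t(147) + v(-70)) + (11430 - 1*(-3030)) = (147 + (78 - 70)/(2*(19 - 70))) + (11430 - 1*(-3030)) = (147 + (1/2)*8/(-51)) + (11430 + 3030) = (147 + (1/2)*(-1/51)*8) + 14460 = (147 - 4/51) + 14460 = 7493/51 + 14460 = 744953/51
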